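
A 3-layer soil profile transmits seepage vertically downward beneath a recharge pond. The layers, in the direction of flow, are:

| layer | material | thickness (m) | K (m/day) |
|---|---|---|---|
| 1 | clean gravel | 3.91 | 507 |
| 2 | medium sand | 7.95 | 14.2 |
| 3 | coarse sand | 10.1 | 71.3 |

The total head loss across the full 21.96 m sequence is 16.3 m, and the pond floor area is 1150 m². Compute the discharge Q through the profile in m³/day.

26400

Flow is perpendicular to layering, so the layers act in series and the equivalent K is the thickness-weighted harmonic mean.
Total thickness L = 3.91 + 7.95 + 10.1 = 21.96 m.
Σ(b_i/K_i) = 3.91/507 + 7.95/14.2 + 10.1/71.3 = 0.7092 d.
K_eq = L / Σ(b_i/K_i) = 21.96 / 0.7092 = 30.96 m/day.
Q = K_eq · A · (Δh/L) = 30.96 × 1150 × (16.3/21.96) = 26430 m³/day.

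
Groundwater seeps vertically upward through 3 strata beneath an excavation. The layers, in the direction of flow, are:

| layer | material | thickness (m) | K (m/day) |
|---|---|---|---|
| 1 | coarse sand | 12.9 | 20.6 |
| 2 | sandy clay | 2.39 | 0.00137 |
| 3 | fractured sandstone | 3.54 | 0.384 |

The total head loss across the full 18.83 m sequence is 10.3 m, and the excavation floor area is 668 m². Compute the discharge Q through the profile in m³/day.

3.92

Flow is perpendicular to layering, so the layers act in series and the equivalent K is the thickness-weighted harmonic mean.
Total thickness L = 12.9 + 2.39 + 3.54 = 18.83 m.
Σ(b_i/K_i) = 12.9/20.6 + 2.39/0.00137 + 3.54/0.384 = 1754 d.
K_eq = L / Σ(b_i/K_i) = 18.83 / 1754 = 0.01073 m/day.
Q = K_eq · A · (Δh/L) = 0.01073 × 668 × (10.3/18.83) = 3.922 m³/day.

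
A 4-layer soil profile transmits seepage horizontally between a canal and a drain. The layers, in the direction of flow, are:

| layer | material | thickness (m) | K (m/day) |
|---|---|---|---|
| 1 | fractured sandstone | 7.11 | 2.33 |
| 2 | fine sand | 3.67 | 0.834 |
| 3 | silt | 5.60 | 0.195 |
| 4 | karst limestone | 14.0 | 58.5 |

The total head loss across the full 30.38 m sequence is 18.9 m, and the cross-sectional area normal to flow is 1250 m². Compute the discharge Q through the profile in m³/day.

649

Flow is perpendicular to layering, so the layers act in series and the equivalent K is the thickness-weighted harmonic mean.
Total thickness L = 7.11 + 3.67 + 5.60 + 14.0 = 30.38 m.
Σ(b_i/K_i) = 7.11/2.33 + 3.67/0.834 + 5.60/0.195 + 14.0/58.5 = 36.41 d.
K_eq = L / Σ(b_i/K_i) = 30.38 / 36.41 = 0.8344 m/day.
Q = K_eq · A · (Δh/L) = 0.8344 × 1250 × (18.9/30.38) = 648.9 m³/day.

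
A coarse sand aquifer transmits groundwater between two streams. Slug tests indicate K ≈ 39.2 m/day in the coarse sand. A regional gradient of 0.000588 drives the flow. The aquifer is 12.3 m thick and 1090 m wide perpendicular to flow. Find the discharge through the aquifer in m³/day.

Cross-sectional area A = 1090 × 12.3 = 13407 m².
Hydraulic gradient i = 0.000588.
Darcy's law: Q = K · A · i = 39.20 × 13407 × 0.0005880 = 309.0 m³/day.

309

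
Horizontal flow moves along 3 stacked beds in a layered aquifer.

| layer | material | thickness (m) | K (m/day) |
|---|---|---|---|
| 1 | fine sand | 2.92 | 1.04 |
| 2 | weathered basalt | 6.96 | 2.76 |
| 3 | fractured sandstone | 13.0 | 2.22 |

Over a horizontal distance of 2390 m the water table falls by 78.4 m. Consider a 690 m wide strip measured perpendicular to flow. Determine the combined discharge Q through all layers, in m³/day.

1160

Flow is parallel to layering, so each bed carries its own Darcy discharge and the transmissivities add.
Σ(K_i·b_i) = 1.04×2.92 + 2.76×6.96 + 2.22×13.0 = 51.11 m²/day.
Hydraulic gradient i = Δh / L = 78.4 / 2390 = 0.03280.
Q = Σ(K_i·b_i) · W · i = 51.11 × 690 × 0.03280 = 1157 m³/day.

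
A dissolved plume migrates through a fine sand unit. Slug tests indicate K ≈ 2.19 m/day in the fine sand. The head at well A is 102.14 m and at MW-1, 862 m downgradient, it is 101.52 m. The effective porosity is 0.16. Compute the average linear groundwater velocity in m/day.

Hydraulic gradient i = (102.14 − 101.52) / 862 = 0.62 / 862 = 0.0007193.
Darcy flux q = K · i = 2.190 × 0.0007193 = 0.001575 m/day.
Seepage velocity v = q / n_e = 0.001575 / 0.16 = 0.009845 m/day.

0.00984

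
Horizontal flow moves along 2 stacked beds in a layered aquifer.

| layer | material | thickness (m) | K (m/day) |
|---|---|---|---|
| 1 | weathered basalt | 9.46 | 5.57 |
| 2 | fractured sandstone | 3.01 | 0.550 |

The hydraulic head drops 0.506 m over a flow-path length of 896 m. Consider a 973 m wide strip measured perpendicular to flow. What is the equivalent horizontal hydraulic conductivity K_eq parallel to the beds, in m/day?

Flow is parallel to layering, so each bed carries its own Darcy discharge and the transmissivities add.
Σ(K_i·b_i) = 5.57×9.46 + 0.550×3.01 = 54.35 m²/day.
Total thickness b = 12.47 m, so K_eq = Σ(K_i·b_i)/b = 4.358 m/day.

4.36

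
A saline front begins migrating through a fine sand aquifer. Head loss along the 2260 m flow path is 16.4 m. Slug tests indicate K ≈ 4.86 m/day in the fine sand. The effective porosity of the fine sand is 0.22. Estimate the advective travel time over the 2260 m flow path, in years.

Hydraulic gradient i = Δh / L = 16.4 / 2260 = 0.007257.
Darcy flux q = K · i = 4.860 × 0.007257 = 0.03527 m/day.
Seepage velocity v = q / n_e = 0.03527 / 0.22 = 0.1603 m/day.
Travel time t = L / v = 2260 / 0.1603 = 14098 days = 38.60 years.

38.6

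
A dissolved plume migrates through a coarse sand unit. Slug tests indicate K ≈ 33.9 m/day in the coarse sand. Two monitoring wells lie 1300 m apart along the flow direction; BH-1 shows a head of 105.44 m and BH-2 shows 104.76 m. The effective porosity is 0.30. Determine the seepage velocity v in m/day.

0.0591

Hydraulic gradient i = (105.44 − 104.76) / 1300 = 0.68 / 1300 = 0.0005231.
Darcy flux q = K · i = 33.90 × 0.0005231 = 0.01773 m/day.
Seepage velocity v = q / n_e = 0.01773 / 0.30 = 0.05911 m/day.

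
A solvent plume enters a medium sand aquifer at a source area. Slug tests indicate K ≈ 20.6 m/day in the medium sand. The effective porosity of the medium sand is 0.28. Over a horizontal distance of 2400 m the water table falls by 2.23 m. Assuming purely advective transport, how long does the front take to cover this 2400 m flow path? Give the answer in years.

96.1

Hydraulic gradient i = Δh / L = 2.23 / 2400 = 0.0009292.
Darcy flux q = K · i = 20.60 × 0.0009292 = 0.01914 m/day.
Seepage velocity v = q / n_e = 0.01914 / 0.28 = 0.06836 m/day.
Travel time t = L / v = 2400 / 0.06836 = 35108 days = 96.12 years.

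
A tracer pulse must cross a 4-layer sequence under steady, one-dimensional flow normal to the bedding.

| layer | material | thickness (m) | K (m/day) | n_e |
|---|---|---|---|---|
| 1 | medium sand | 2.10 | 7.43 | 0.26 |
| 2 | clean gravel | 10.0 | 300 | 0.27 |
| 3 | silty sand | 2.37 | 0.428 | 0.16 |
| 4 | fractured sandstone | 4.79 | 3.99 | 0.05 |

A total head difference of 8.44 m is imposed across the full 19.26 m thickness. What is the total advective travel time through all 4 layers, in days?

With flow normal to the layers, continuity requires the same specific discharge q through every layer.
Σ(b_i/K_i) = 2.10/7.43 + 10.0/300 + 2.37/0.428 + 4.79/3.99 = 7.054 d.
q = Δh / Σ(b_i/K_i) = 8.44 / 7.054 = 1.197 m/day.
In each layer the seepage velocity is v_i = q/n_i, so the layer transit time is t_i = b_i·n_i / q:
  layer 1 (medium sand): t_1 = 2.10 × 0.26 / 1.197 = 0.4563 d
  layer 2 (clean gravel): t_2 = 10.0 × 0.27 / 1.197 = 2.257 d
  layer 3 (silty sand): t_3 = 2.37 × 0.16 / 1.197 = 0.3169 d
  layer 4 (fractured sandstone): t_4 = 4.79 × 0.05 / 1.197 = 0.2002 d
Total t = Σ t_i = 3.230 days.

3.23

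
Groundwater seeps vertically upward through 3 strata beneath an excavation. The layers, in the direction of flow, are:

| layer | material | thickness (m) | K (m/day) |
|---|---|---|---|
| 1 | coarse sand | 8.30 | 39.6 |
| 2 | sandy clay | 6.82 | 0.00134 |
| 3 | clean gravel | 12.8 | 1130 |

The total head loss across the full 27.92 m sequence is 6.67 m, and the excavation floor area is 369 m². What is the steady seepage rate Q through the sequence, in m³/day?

0.484

Flow is perpendicular to layering, so the layers act in series and the equivalent K is the thickness-weighted harmonic mean.
Total thickness L = 8.30 + 6.82 + 12.8 = 27.92 m.
Σ(b_i/K_i) = 8.30/39.6 + 6.82/0.00134 + 12.8/1130 = 5090 d.
K_eq = L / Σ(b_i/K_i) = 27.92 / 5090 = 0.005486 m/day.
Q = K_eq · A · (Δh/L) = 0.005486 × 369 × (6.67/27.92) = 0.4836 m³/day.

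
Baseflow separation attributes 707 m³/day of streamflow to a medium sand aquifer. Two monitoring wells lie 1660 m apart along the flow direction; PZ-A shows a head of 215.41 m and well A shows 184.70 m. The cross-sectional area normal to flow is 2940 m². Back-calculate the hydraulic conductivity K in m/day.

Hydraulic gradient i = (215.41 − 184.70) / 1660 = 30.71 / 1660 = 0.01850.
From Q = K·A·i, K = Q / (A·i) = 707 / (2940 × 0.01850) = 13.00 m/day.

13.0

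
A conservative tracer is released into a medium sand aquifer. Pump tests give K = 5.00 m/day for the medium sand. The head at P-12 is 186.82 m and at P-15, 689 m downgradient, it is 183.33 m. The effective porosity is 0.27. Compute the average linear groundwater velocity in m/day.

Hydraulic gradient i = (186.82 − 183.33) / 689 = 3.49 / 689 = 0.005065.
Darcy flux q = K · i = 5.000 × 0.005065 = 0.02533 m/day.
Seepage velocity v = q / n_e = 0.02533 / 0.27 = 0.09380 m/day.

0.0938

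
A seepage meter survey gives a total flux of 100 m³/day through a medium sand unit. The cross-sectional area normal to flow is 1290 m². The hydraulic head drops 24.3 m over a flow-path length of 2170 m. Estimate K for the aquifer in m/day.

Hydraulic gradient i = Δh / L = 24.3 / 2170 = 0.01120.
From Q = K·A·i, K = Q / (A·i) = 100 / (1290 × 0.01120) = 6.923 m/day.

6.92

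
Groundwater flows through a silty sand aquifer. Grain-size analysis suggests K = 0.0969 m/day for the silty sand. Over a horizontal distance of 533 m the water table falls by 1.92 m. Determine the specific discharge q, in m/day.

0.000349

Hydraulic gradient i = Δh / L = 1.92 / 533 = 0.003602.
Specific discharge q = K · i = 0.09690 × 0.003602 = 0.0003491 m/day.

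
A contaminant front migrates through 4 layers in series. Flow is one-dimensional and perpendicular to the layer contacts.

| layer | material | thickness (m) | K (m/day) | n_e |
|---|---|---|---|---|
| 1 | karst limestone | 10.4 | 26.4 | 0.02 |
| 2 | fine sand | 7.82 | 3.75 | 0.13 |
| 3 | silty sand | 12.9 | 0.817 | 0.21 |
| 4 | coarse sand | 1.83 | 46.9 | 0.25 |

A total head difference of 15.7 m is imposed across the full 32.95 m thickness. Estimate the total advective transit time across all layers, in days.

5.12

With flow normal to the layers, continuity requires the same specific discharge q through every layer.
Σ(b_i/K_i) = 10.4/26.4 + 7.82/3.75 + 12.9/0.817 + 1.83/46.9 = 18.31 d.
q = Δh / Σ(b_i/K_i) = 15.7 / 18.31 = 0.8576 m/day.
In each layer the seepage velocity is v_i = q/n_i, so the layer transit time is t_i = b_i·n_i / q:
  layer 1 (karst limestone): t_1 = 10.4 × 0.02 / 0.8576 = 0.2425 d
  layer 2 (fine sand): t_2 = 7.82 × 0.13 / 0.8576 = 1.185 d
  layer 3 (silty sand): t_3 = 12.9 × 0.21 / 0.8576 = 3.159 d
  layer 4 (coarse sand): t_4 = 1.83 × 0.25 / 0.8576 = 0.5335 d
Total t = Σ t_i = 5.120 days.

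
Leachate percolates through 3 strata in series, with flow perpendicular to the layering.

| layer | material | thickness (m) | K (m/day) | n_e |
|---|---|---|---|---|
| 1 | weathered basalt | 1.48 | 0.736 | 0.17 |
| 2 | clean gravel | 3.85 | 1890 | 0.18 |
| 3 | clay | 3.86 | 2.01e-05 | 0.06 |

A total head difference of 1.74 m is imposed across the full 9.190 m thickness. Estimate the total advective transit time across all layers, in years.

With flow normal to the layers, continuity requires the same specific discharge q through every layer.
Σ(b_i/K_i) = 1.48/0.736 + 3.85/1890 + 3.86/2.01e-05 = 1.920e+05 d.
q = Δh / Σ(b_i/K_i) = 1.74 / 1.920e+05 = 9.061e-06 m/day.
In each layer the seepage velocity is v_i = q/n_i, so the layer transit time is t_i = b_i·n_i / q:
  layer 1 (weathered basalt): t_1 = 1.48 × 0.17 / 9.061e-06 = 27769 d
  layer 2 (clean gravel): t_2 = 3.85 × 0.18 / 9.061e-06 = 76486 d
  layer 3 (clay): t_3 = 3.86 × 0.06 / 9.061e-06 = 25561 d
Total t = Σ t_i = 1.298e+05 days = 355.4 years.

355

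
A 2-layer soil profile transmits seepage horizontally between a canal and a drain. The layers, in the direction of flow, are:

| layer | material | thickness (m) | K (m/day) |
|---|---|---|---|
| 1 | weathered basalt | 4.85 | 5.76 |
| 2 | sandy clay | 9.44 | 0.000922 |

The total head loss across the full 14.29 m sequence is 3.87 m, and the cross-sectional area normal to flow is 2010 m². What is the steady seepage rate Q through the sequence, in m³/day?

0.760

Flow is perpendicular to layering, so the layers act in series and the equivalent K is the thickness-weighted harmonic mean.
Total thickness L = 4.85 + 9.44 = 14.29 m.
Σ(b_i/K_i) = 4.85/5.76 + 9.44/0.000922 = 10239 d.
K_eq = L / Σ(b_i/K_i) = 14.29 / 10239 = 0.001396 m/day.
Q = K_eq · A · (Δh/L) = 0.001396 × 2010 × (3.87/14.29) = 0.7597 m³/day.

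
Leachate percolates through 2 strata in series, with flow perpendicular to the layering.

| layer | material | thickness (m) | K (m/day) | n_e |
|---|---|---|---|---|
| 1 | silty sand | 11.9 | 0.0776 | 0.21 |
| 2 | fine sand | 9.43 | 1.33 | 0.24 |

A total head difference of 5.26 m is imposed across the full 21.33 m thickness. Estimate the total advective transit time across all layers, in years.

0.398

With flow normal to the layers, continuity requires the same specific discharge q through every layer.
Σ(b_i/K_i) = 11.9/0.0776 + 9.43/1.33 = 160.4 d.
q = Δh / Σ(b_i/K_i) = 5.26 / 160.4 = 0.03278 m/day.
In each layer the seepage velocity is v_i = q/n_i, so the layer transit time is t_i = b_i·n_i / q:
  layer 1 (silty sand): t_1 = 11.9 × 0.21 / 0.03278 = 76.22 d
  layer 2 (fine sand): t_2 = 9.43 × 0.24 / 0.03278 = 69.03 d
Total t = Σ t_i = 145.3 days = 0.3977 years.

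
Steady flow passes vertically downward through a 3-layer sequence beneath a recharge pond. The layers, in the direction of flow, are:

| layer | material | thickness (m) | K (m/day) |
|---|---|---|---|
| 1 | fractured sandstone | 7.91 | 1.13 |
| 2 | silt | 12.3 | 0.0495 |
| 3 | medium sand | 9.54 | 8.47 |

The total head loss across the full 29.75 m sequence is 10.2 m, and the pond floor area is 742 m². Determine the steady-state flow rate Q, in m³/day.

29.5

Flow is perpendicular to layering, so the layers act in series and the equivalent K is the thickness-weighted harmonic mean.
Total thickness L = 7.91 + 12.3 + 9.54 = 29.75 m.
Σ(b_i/K_i) = 7.91/1.13 + 12.3/0.0495 + 9.54/8.47 = 256.6 d.
K_eq = L / Σ(b_i/K_i) = 29.75 / 256.6 = 0.1159 m/day.
Q = K_eq · A · (Δh/L) = 0.1159 × 742 × (10.2/29.75) = 29.49 m³/day.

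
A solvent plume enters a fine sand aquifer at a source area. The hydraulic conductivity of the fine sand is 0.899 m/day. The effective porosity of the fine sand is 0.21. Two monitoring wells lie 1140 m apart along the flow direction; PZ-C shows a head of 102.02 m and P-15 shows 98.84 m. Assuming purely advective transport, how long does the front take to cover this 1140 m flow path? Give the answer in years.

261

Hydraulic gradient i = (102.02 − 98.84) / 1140 = 3.18 / 1140 = 0.002789.
Darcy flux q = K · i = 0.8990 × 0.002789 = 0.002508 m/day.
Seepage velocity v = q / n_e = 0.002508 / 0.21 = 0.01194 m/day.
Travel time t = L / v = 1140 / 0.01194 = 95465 days = 261.4 years.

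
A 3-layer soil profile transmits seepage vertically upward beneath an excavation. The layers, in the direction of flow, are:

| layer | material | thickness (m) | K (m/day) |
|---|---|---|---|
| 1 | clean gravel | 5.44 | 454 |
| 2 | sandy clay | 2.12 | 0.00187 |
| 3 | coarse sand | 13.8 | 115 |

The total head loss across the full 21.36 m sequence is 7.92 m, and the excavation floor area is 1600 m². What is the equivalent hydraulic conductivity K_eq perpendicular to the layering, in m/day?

Flow is perpendicular to layering, so the layers act in series and the equivalent K is the thickness-weighted harmonic mean.
Total thickness L = 5.44 + 2.12 + 13.8 = 21.36 m.
Σ(b_i/K_i) = 5.44/454 + 2.12/0.00187 + 13.8/115 = 1134 d.
K_eq = L / Σ(b_i/K_i) = 21.36 / 1134 = 0.01884 m/day.

0.0188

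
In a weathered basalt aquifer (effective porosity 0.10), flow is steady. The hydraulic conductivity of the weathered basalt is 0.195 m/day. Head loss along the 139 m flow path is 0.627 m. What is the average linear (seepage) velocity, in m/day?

Hydraulic gradient i = Δh / L = 0.627 / 139 = 0.004511.
Darcy flux q = K · i = 0.1950 × 0.004511 = 0.0008796 m/day.
Seepage velocity v = q / n_e = 0.0008796 / 0.10 = 0.008796 m/day.

0.00880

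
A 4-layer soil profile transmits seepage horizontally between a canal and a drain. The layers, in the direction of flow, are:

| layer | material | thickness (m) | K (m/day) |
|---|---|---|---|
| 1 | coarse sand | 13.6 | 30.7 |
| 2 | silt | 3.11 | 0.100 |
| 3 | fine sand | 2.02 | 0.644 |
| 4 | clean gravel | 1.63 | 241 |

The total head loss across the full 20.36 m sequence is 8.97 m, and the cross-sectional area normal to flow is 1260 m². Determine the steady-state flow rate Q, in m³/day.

Flow is perpendicular to layering, so the layers act in series and the equivalent K is the thickness-weighted harmonic mean.
Total thickness L = 13.6 + 3.11 + 2.02 + 1.63 = 20.36 m.
Σ(b_i/K_i) = 13.6/30.7 + 3.11/0.100 + 2.02/0.644 + 1.63/241 = 34.69 d.
K_eq = L / Σ(b_i/K_i) = 20.36 / 34.69 = 0.5870 m/day.
Q = K_eq · A · (Δh/L) = 0.5870 × 1260 × (8.97/20.36) = 325.8 m³/day.

326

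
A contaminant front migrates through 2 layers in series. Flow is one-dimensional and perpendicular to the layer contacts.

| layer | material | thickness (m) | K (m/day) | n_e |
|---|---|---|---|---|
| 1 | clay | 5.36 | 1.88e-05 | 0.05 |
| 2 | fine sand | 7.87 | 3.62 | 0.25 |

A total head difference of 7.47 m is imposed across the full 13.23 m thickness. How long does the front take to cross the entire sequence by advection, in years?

234

With flow normal to the layers, continuity requires the same specific discharge q through every layer.
Σ(b_i/K_i) = 5.36/1.88e-05 + 7.87/3.62 = 2.851e+05 d.
q = Δh / Σ(b_i/K_i) = 7.47 / 2.851e+05 = 2.620e-05 m/day.
In each layer the seepage velocity is v_i = q/n_i, so the layer transit time is t_i = b_i·n_i / q:
  layer 1 (clay): t_1 = 5.36 × 0.05 / 2.620e-05 = 10229 d
  layer 2 (fine sand): t_2 = 7.87 × 0.25 / 2.620e-05 = 75094 d
Total t = Σ t_i = 85323 days = 233.6 years.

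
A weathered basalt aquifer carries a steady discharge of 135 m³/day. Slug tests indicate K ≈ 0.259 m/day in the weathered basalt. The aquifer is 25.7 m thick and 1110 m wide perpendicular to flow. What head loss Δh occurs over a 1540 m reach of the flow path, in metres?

Cross-sectional area A = 1110 × 25.7 = 28527 m².
From Q = K·A·i, i = Q / (K·A) = 135 / (0.2590 × 28527) = 0.01827.
Head loss Δh = i · L = 0.01827 × 1540 = 28.14 m.

28.1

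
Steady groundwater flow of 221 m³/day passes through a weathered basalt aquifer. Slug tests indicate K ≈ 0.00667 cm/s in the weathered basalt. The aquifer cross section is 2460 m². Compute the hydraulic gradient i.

Convert K: 0.00667 cm/s × 864 = 5.763 m/day.
From Q = K·A·i, i = Q / (K·A) = 221 / (5.763 × 2460) = 0.01559.

0.0156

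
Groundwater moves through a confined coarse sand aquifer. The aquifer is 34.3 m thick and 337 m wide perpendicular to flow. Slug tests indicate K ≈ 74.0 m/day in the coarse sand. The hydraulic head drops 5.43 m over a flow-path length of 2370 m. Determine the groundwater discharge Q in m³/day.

Cross-sectional area A = 337 × 34.3 = 11559 m².
Hydraulic gradient i = Δh / L = 5.43 / 2370 = 0.002291.
Darcy's law: Q = K · A · i = 74.00 × 11559 × 0.002291 = 1960 m³/day.

1960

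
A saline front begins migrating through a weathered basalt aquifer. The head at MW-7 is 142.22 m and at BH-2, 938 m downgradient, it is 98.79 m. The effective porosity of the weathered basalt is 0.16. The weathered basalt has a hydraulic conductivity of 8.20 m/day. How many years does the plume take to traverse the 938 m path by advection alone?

1.08

Hydraulic gradient i = (142.22 − 98.79) / 938 = 43.43 / 938 = 0.04630.
Darcy flux q = K · i = 8.200 × 0.04630 = 0.3797 m/day.
Seepage velocity v = q / n_e = 0.3797 / 0.16 = 2.373 m/day.
Travel time t = L / v = 938 / 2.373 = 395.3 days = 1.082 years.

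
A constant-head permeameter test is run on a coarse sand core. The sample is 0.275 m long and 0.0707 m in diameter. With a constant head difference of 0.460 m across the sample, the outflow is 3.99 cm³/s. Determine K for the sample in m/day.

Cross-sectional area A = π·(d/2)² = π × (0.0707/2)² = 0.003926 m².
Convert discharge: 3.99 cm³/s = 3.990e-06 m³/s.
Darcy's law rearranged: K = Q·L / (A·Δh) = 3.990e-06 × 0.275 / (0.003926 × 0.460) = 0.0006076 m/s = 52.50 m/day.

52.5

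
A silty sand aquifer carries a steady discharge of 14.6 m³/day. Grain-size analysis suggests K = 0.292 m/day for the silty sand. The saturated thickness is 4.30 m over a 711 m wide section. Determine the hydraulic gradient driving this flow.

0.0164

Cross-sectional area A = 711 × 4.30 = 3057 m².
From Q = K·A·i, i = Q / (K·A) = 14.6 / (0.2920 × 3057) = 0.01635.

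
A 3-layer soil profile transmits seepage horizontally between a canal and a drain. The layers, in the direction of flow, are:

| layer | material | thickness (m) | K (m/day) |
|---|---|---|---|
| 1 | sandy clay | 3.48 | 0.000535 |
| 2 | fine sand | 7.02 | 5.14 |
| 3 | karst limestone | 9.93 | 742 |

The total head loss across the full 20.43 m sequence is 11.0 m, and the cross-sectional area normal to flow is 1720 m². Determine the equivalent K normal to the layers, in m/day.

Flow is perpendicular to layering, so the layers act in series and the equivalent K is the thickness-weighted harmonic mean.
Total thickness L = 3.48 + 7.02 + 9.93 = 20.43 m.
Σ(b_i/K_i) = 3.48/0.000535 + 7.02/5.14 + 9.93/742 = 6506 d.
K_eq = L / Σ(b_i/K_i) = 20.43 / 6506 = 0.003140 m/day.

0.00314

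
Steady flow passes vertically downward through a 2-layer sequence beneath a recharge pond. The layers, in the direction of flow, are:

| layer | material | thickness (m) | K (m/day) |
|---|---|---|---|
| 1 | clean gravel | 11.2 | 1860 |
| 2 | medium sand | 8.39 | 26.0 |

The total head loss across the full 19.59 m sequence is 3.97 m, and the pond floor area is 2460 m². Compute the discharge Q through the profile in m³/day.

Flow is perpendicular to layering, so the layers act in series and the equivalent K is the thickness-weighted harmonic mean.
Total thickness L = 11.2 + 8.39 = 19.59 m.
Σ(b_i/K_i) = 11.2/1860 + 8.39/26.0 = 0.3287 d.
K_eq = L / Σ(b_i/K_i) = 19.59 / 0.3287 = 59.60 m/day.
Q = K_eq · A · (Δh/L) = 59.60 × 2460 × (3.97/19.59) = 29710 m³/day.

29700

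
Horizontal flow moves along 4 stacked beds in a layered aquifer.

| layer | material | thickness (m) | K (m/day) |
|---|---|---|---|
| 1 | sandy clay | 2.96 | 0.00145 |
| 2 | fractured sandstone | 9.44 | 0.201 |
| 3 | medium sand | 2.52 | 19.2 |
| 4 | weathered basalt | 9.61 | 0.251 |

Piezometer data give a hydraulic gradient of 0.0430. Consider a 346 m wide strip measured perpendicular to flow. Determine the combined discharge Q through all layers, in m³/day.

784

Flow is parallel to layering, so each bed carries its own Darcy discharge and the transmissivities add.
Σ(K_i·b_i) = 0.00145×2.96 + 0.201×9.44 + 19.2×2.52 + 0.251×9.61 = 52.70 m²/day.
Hydraulic gradient i = 0.0430.
Q = Σ(K_i·b_i) · W · i = 52.70 × 346 × 0.04300 = 784.0 m³/day.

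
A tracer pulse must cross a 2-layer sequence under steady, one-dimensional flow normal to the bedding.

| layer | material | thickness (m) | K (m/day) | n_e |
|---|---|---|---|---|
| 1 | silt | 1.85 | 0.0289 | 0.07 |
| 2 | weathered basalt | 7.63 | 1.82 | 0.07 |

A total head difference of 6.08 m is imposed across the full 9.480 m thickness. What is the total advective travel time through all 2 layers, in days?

7.44

With flow normal to the layers, continuity requires the same specific discharge q through every layer.
Σ(b_i/K_i) = 1.85/0.0289 + 7.63/1.82 = 68.21 d.
q = Δh / Σ(b_i/K_i) = 6.08 / 68.21 = 0.08914 m/day.
In each layer the seepage velocity is v_i = q/n_i, so the layer transit time is t_i = b_i·n_i / q:
  layer 1 (silt): t_1 = 1.85 × 0.07 / 0.08914 = 1.453 d
  layer 2 (weathered basalt): t_2 = 7.63 × 0.07 / 0.08914 = 5.992 d
Total t = Σ t_i = 7.444 days.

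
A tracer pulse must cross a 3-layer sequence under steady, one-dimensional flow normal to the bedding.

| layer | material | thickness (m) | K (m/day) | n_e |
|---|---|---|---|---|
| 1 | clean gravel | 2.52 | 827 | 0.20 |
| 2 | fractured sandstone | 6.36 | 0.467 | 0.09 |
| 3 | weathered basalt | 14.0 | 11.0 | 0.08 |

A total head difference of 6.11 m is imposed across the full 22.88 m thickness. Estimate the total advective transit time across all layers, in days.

5.35

With flow normal to the layers, continuity requires the same specific discharge q through every layer.
Σ(b_i/K_i) = 2.52/827 + 6.36/0.467 + 14.0/11.0 = 14.89 d.
q = Δh / Σ(b_i/K_i) = 6.11 / 14.89 = 0.4102 m/day.
In each layer the seepage velocity is v_i = q/n_i, so the layer transit time is t_i = b_i·n_i / q:
  layer 1 (clean gravel): t_1 = 2.52 × 0.20 / 0.4102 = 1.229 d
  layer 2 (fractured sandstone): t_2 = 6.36 × 0.09 / 0.4102 = 1.395 d
  layer 3 (weathered basalt): t_3 = 14.0 × 0.08 / 0.4102 = 2.730 d
Total t = Σ t_i = 5.354 days.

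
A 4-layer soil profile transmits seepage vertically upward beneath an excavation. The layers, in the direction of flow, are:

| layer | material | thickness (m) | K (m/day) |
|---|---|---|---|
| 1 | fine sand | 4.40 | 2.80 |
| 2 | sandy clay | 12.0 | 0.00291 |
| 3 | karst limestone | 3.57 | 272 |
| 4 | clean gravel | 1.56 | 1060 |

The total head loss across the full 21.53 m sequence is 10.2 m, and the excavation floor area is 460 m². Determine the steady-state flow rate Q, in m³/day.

1.14

Flow is perpendicular to layering, so the layers act in series and the equivalent K is the thickness-weighted harmonic mean.
Total thickness L = 4.40 + 12.0 + 3.57 + 1.56 = 21.53 m.
Σ(b_i/K_i) = 4.40/2.80 + 12.0/0.00291 + 3.57/272 + 1.56/1060 = 4125 d.
K_eq = L / Σ(b_i/K_i) = 21.53 / 4125 = 0.005219 m/day.
Q = K_eq · A · (Δh/L) = 0.005219 × 460 × (10.2/21.53) = 1.137 m³/day.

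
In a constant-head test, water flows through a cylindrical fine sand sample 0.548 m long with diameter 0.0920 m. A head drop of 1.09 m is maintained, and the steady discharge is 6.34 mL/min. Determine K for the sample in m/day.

0.690

Cross-sectional area A = π·(d/2)² = π × (0.0920/2)² = 0.006648 m².
Convert discharge: 6.34 mL/min = 1.057e-07 m³/s.
Darcy's law rearranged: K = Q·L / (A·Δh) = 1.057e-07 × 0.548 / (0.006648 × 1.09) = 7.991e-06 m/s = 0.6905 m/day.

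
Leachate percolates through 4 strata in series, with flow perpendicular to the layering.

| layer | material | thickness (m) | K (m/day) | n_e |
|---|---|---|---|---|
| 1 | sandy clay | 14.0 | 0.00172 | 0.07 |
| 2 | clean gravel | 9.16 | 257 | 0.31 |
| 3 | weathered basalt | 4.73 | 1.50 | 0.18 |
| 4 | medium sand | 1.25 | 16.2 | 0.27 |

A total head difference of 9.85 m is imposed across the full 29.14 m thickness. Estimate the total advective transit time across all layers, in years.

11.3

With flow normal to the layers, continuity requires the same specific discharge q through every layer.
Σ(b_i/K_i) = 14.0/0.00172 + 9.16/257 + 4.73/1.50 + 1.25/16.2 = 8143 d.
q = Δh / Σ(b_i/K_i) = 9.85 / 8143 = 0.001210 m/day.
In each layer the seepage velocity is v_i = q/n_i, so the layer transit time is t_i = b_i·n_i / q:
  layer 1 (sandy clay): t_1 = 14.0 × 0.07 / 0.001210 = 810.1 d
  layer 2 (clean gravel): t_2 = 9.16 × 0.31 / 0.001210 = 2347 d
  layer 3 (weathered basalt): t_3 = 4.73 × 0.18 / 0.001210 = 703.8 d
  layer 4 (medium sand): t_4 = 1.25 × 0.27 / 0.001210 = 279.0 d
Total t = Σ t_i = 4140 days = 11.34 years.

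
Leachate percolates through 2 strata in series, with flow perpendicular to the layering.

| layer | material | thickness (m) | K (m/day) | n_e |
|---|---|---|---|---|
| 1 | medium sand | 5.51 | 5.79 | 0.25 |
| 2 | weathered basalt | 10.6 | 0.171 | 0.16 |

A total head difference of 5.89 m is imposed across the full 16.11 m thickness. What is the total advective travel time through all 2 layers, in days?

32.8

With flow normal to the layers, continuity requires the same specific discharge q through every layer.
Σ(b_i/K_i) = 5.51/5.79 + 10.6/0.171 = 62.94 d.
q = Δh / Σ(b_i/K_i) = 5.89 / 62.94 = 0.09358 m/day.
In each layer the seepage velocity is v_i = q/n_i, so the layer transit time is t_i = b_i·n_i / q:
  layer 1 (medium sand): t_1 = 5.51 × 0.25 / 0.09358 = 14.72 d
  layer 2 (weathered basalt): t_2 = 10.6 × 0.16 / 0.09358 = 18.12 d
Total t = Σ t_i = 32.84 days.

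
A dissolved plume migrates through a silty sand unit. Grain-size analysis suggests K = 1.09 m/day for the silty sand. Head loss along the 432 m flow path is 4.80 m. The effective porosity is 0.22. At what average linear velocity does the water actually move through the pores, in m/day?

Hydraulic gradient i = Δh / L = 4.80 / 432 = 0.01111.
Darcy flux q = K · i = 1.090 × 0.01111 = 0.01211 m/day.
Seepage velocity v = q / n_e = 0.01211 / 0.22 = 0.05505 m/day.

0.0551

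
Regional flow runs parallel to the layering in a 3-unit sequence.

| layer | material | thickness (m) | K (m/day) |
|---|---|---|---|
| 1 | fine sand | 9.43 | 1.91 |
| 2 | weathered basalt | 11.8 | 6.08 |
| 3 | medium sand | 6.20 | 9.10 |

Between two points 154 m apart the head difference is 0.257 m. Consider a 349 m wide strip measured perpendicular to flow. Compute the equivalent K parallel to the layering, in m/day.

5.33

Flow is parallel to layering, so each bed carries its own Darcy discharge and the transmissivities add.
Σ(K_i·b_i) = 1.91×9.43 + 6.08×11.8 + 9.10×6.20 = 146.2 m²/day.
Total thickness b = 27.43 m, so K_eq = Σ(K_i·b_i)/b = 5.329 m/day.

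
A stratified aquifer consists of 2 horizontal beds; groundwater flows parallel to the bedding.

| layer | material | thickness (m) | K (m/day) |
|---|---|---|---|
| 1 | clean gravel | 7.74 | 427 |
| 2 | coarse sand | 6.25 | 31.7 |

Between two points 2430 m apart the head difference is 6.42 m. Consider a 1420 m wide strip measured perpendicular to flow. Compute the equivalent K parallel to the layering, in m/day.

Flow is parallel to layering, so each bed carries its own Darcy discharge and the transmissivities add.
Σ(K_i·b_i) = 427×7.74 + 31.7×6.25 = 3503 m²/day.
Total thickness b = 13.99 m, so K_eq = Σ(K_i·b_i)/b = 250.4 m/day.

250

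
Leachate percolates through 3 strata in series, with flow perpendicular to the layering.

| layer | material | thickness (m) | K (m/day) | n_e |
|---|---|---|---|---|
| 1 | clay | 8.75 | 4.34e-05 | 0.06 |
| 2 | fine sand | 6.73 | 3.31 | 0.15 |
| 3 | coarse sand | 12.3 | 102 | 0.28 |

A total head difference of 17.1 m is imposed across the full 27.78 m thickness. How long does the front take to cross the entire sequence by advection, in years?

161

With flow normal to the layers, continuity requires the same specific discharge q through every layer.
Σ(b_i/K_i) = 8.75/4.34e-05 + 6.73/3.31 + 12.3/102 = 2.016e+05 d.
q = Δh / Σ(b_i/K_i) = 17.1 / 2.016e+05 = 8.482e-05 m/day.
In each layer the seepage velocity is v_i = q/n_i, so the layer transit time is t_i = b_i·n_i / q:
  layer 1 (clay): t_1 = 8.75 × 0.06 / 8.482e-05 = 6190 d
  layer 2 (fine sand): t_2 = 6.73 × 0.15 / 8.482e-05 = 11902 d
  layer 3 (coarse sand): t_3 = 12.3 × 0.28 / 8.482e-05 = 40606 d
Total t = Σ t_i = 58698 days = 160.7 years.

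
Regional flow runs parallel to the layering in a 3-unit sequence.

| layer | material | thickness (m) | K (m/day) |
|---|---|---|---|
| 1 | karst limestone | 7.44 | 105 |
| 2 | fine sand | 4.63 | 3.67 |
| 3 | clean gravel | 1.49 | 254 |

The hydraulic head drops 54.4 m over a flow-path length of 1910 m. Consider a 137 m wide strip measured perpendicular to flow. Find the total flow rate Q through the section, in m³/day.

4590

Flow is parallel to layering, so each bed carries its own Darcy discharge and the transmissivities add.
Σ(K_i·b_i) = 105×7.44 + 3.67×4.63 + 254×1.49 = 1177 m²/day.
Hydraulic gradient i = Δh / L = 54.4 / 1910 = 0.02848.
Q = Σ(K_i·b_i) · W · i = 1177 × 137 × 0.02848 = 4591 m³/day.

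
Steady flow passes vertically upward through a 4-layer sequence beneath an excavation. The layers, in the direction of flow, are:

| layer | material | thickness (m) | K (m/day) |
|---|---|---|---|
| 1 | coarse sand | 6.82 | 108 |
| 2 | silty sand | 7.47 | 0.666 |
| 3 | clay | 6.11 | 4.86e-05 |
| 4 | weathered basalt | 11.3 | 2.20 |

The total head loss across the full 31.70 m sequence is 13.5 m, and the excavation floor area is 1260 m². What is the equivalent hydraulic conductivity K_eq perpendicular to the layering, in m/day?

Flow is perpendicular to layering, so the layers act in series and the equivalent K is the thickness-weighted harmonic mean.
Total thickness L = 6.82 + 7.47 + 6.11 + 11.3 = 31.70 m.
Σ(b_i/K_i) = 6.82/108 + 7.47/0.666 + 6.11/4.86e-05 + 11.3/2.20 = 1.257e+05 d.
K_eq = L / Σ(b_i/K_i) = 31.70 / 1.257e+05 = 0.0002521 m/day.

0.000252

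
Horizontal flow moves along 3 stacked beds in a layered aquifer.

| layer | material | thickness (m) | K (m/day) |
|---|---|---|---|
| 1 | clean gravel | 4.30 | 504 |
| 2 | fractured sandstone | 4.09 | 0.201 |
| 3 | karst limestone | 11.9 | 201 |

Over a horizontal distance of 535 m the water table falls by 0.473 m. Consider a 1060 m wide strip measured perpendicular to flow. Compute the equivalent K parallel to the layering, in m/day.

Flow is parallel to layering, so each bed carries its own Darcy discharge and the transmissivities add.
Σ(K_i·b_i) = 504×4.30 + 0.201×4.09 + 201×11.9 = 4560 m²/day.
Total thickness b = 20.29 m, so K_eq = Σ(K_i·b_i)/b = 224.7 m/day.

225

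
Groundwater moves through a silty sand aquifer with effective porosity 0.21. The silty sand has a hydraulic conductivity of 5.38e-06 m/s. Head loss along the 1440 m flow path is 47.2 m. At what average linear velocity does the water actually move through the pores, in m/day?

0.0726

Convert K: 5.38e-06 m/s × 86400 = 0.4648 m/day.
Hydraulic gradient i = Δh / L = 47.2 / 1440 = 0.03278.
Darcy flux q = K · i = 0.4648 × 0.03278 = 0.01524 m/day.
Seepage velocity v = q / n_e = 0.01524 / 0.21 = 0.07255 m/day.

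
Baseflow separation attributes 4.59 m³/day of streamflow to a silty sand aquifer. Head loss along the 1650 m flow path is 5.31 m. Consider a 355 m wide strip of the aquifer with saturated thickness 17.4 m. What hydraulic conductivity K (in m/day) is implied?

0.231

Cross-sectional area A = 355 × 17.4 = 6177 m².
Hydraulic gradient i = Δh / L = 5.31 / 1650 = 0.003218.
From Q = K·A·i, K = Q / (A·i) = 4.59 / (6177 × 0.003218) = 0.2309 m/day.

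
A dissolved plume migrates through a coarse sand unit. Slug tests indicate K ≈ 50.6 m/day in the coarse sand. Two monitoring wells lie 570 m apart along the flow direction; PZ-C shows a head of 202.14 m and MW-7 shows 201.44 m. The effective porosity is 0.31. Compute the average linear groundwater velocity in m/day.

0.200

Hydraulic gradient i = (202.14 − 201.44) / 570 = 0.7 / 570 = 0.001228.
Darcy flux q = K · i = 50.60 × 0.001228 = 0.06214 m/day.
Seepage velocity v = q / n_e = 0.06214 / 0.31 = 0.2005 m/day.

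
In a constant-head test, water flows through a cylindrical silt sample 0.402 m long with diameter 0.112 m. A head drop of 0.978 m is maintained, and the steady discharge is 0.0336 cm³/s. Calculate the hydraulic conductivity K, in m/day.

0.121

Cross-sectional area A = π·(d/2)² = π × (0.112/2)² = 0.009852 m².
Convert discharge: 0.0336 cm³/s = 3.360e-08 m³/s.
Darcy's law rearranged: K = Q·L / (A·Δh) = 3.360e-08 × 0.402 / (0.009852 × 0.978) = 1.402e-06 m/s = 0.1211 m/day.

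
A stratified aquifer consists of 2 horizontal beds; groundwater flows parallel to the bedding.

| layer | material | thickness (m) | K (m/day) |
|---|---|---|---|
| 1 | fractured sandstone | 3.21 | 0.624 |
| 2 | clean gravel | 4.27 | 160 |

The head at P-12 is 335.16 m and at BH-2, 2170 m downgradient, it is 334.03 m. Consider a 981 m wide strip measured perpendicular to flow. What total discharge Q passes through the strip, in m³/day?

Flow is parallel to layering, so each bed carries its own Darcy discharge and the transmissivities add.
Σ(K_i·b_i) = 0.624×3.21 + 160×4.27 = 685.2 m²/day.
Hydraulic gradient i = (335.16 − 334.03) / 2170 = 1.13 / 2170 = 0.0005207.
Q = Σ(K_i·b_i) · W · i = 685.2 × 981 × 0.0005207 = 350.0 m³/day.

350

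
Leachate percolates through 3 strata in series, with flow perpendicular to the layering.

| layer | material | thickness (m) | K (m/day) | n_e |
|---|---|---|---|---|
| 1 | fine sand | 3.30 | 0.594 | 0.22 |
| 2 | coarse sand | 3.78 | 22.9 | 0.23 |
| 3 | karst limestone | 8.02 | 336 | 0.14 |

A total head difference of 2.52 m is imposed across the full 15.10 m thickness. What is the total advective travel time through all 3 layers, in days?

6.20

With flow normal to the layers, continuity requires the same specific discharge q through every layer.
Σ(b_i/K_i) = 3.30/0.594 + 3.78/22.9 + 8.02/336 = 5.744 d.
q = Δh / Σ(b_i/K_i) = 2.52 / 5.744 = 0.4387 m/day.
In each layer the seepage velocity is v_i = q/n_i, so the layer transit time is t_i = b_i·n_i / q:
  layer 1 (fine sand): t_1 = 3.30 × 0.22 / 0.4387 = 1.655 d
  layer 2 (coarse sand): t_2 = 3.78 × 0.23 / 0.4387 = 1.982 d
  layer 3 (karst limestone): t_3 = 8.02 × 0.14 / 0.4387 = 2.559 d
Total t = Σ t_i = 6.196 days.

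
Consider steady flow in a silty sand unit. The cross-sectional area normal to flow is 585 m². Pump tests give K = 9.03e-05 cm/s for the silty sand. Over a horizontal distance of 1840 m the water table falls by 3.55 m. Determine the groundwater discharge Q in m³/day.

0.0881

Convert K: 9.03e-05 cm/s × 864 = 0.07802 m/day.
Hydraulic gradient i = Δh / L = 3.55 / 1840 = 0.001929.
Darcy's law: Q = K · A · i = 0.07802 × 585.0 × 0.001929 = 0.08806 m³/day.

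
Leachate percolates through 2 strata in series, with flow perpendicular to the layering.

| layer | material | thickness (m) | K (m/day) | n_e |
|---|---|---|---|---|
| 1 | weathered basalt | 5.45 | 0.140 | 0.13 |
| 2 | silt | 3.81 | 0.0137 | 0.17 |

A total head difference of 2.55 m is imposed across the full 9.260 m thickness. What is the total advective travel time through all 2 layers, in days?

169

With flow normal to the layers, continuity requires the same specific discharge q through every layer.
Σ(b_i/K_i) = 5.45/0.140 + 3.81/0.0137 = 317.0 d.
q = Δh / Σ(b_i/K_i) = 2.55 / 317.0 = 0.008043 m/day.
In each layer the seepage velocity is v_i = q/n_i, so the layer transit time is t_i = b_i·n_i / q:
  layer 1 (weathered basalt): t_1 = 5.45 × 0.13 / 0.008043 = 88.08 d
  layer 2 (silt): t_2 = 3.81 × 0.17 / 0.008043 = 80.53 d
Total t = Σ t_i = 168.6 days.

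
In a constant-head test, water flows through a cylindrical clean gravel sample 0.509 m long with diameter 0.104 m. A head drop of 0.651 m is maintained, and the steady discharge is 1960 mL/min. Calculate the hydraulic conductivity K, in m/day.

Cross-sectional area A = π·(d/2)² = π × (0.104/2)² = 0.008495 m².
Convert discharge: 1960 mL/min = 3.267e-05 m³/s.
Darcy's law rearranged: K = Q·L / (A·Δh) = 3.267e-05 × 0.509 / (0.008495 × 0.651) = 0.003007 m/s = 259.8 m/day.

260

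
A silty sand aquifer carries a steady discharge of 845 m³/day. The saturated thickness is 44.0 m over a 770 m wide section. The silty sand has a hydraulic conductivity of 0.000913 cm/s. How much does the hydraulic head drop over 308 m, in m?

9.74

Convert K: 0.000913 cm/s × 864 = 0.7888 m/day.
Cross-sectional area A = 770 × 44.0 = 33880 m².
From Q = K·A·i, i = Q / (K·A) = 845 / (0.7888 × 33880) = 0.03162.
Head loss Δh = i · L = 0.03162 × 308 = 9.738 m.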